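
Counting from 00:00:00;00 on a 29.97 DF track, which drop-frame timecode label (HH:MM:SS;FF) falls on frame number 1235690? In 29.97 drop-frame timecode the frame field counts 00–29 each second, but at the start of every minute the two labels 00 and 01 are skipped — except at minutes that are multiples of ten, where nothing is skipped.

11:27:10;28

Each 10-minute DF block holds 10 × 60 × 30 − 9 × 2 = 17982 frames. 1235690 ÷ 17982 → 68 full blocks, remainder 12914.
Within the partial block the first minute is 1800 frames and each further minute 1798, so 7 further minute boundaries passed. Total skipped labels = 18 × 68 + 2 × 7 = 1238.
Non-drop label index = 1235690 + 1238 = 1236928; at 30 labels/s that is 11:27:10:28, i.e. DF 11:27:10;28.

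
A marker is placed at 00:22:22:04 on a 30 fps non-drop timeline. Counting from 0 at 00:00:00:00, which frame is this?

Total seconds to the label: (0 × 3600 + 22 × 60 + 22) = 1342.
Frame index = 1342 × 30 + 4 = 40264.

frame 40264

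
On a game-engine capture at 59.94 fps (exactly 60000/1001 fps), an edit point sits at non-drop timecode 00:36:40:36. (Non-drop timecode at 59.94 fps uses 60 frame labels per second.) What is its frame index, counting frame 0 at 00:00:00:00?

Total seconds to the label: (0 × 3600 + 36 × 60 + 40) = 2200.
Frame index = 2200 × 60 + 36 = 132036.

132036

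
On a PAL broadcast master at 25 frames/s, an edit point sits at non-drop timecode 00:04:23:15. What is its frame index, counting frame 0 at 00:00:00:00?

Total seconds to the label: (0 × 3600 + 4 × 60 + 23) = 263.
Frame index = 263 × 25 + 15 = 6590.

frame 6590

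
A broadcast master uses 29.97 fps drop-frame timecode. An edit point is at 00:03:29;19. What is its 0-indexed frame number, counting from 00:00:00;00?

6283

Complete 10-minute blocks: 0, each 17982 frames → 0.
Remaining 3 whole minutes in the current block: 1800 + 2 × 1798 = 5396 frames.
Within the current minute: 29 × 30 + 19 − 2 = 887 (labels ;00/;01 skipped at this minute). Total = 0 + 5396 + 887 = 6283.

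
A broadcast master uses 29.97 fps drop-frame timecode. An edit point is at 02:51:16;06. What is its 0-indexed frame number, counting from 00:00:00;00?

Complete 10-minute blocks: 17, each 17982 frames → 305694.
Remaining 1 whole minute in the current block: 1800 + 0 × 1798 = 1800 frames.
Within the current minute: 16 × 30 + 6 − 2 = 484 (labels ;00/;01 skipped at this minute). Total = 305694 + 1800 + 484 = 307978.

307978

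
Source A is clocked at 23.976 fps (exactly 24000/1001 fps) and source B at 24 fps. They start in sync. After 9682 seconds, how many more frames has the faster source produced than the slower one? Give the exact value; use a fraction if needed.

232368/1001 frames

A emits 24000/1001 × 9682 = 232368000/1001 frames; B emits 24 × 9682 = 232368.
Difference = 232368/1001 frames (≈ 232.1359); B is ahead of A.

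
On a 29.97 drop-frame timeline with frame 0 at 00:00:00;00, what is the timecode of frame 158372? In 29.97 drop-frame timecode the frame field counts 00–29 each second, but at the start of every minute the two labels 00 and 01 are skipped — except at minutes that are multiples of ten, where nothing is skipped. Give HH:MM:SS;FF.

Each 10-minute DF block holds 10 × 60 × 30 − 9 × 2 = 17982 frames. 158372 ÷ 17982 → 8 full blocks, remainder 14516.
Within the partial block the first minute is 1800 frames and each further minute 1798, so 8 further minute boundaries passed. Total skipped labels = 18 × 8 + 2 × 8 = 160.
Non-drop label index = 158372 + 160 = 158532; at 30 labels/s that is 01:28:04:12, i.e. DF 01:28:04;12.

01:28:04;12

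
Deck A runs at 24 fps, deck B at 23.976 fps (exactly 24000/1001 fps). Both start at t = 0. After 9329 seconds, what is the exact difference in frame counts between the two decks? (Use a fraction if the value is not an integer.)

A emits 24 × 9329 = 223896 frames; B emits 24000/1001 × 9329 = 223896000/1001.
Difference = 223896/1001 frames (≈ 223.6723); B is behind A.

223896/1001 frames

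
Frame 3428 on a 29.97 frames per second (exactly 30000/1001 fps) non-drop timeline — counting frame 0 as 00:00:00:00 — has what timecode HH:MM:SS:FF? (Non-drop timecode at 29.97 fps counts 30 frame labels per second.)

00:01:54:08

3428 ÷ 30 = 114 full seconds, remainder 8 frames.
114 s = 0 h 1 min 54 s.
Timecode: 00:01:54:08.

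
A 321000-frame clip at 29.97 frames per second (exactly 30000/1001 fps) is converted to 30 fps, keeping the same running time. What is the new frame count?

321321 frames

Target frames = source frames × (target rate / source rate) = 321000 × (30)/(30000/1001) = 321000 × 1001/1000 = 321321.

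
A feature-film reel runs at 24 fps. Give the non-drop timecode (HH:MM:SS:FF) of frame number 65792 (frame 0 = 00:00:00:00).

65792 ÷ 24 = 2741 full seconds, remainder 8 frames.
2741 s = 0 h 45 min 41 s.
Timecode: 00:45:41:08.

00:45:41:08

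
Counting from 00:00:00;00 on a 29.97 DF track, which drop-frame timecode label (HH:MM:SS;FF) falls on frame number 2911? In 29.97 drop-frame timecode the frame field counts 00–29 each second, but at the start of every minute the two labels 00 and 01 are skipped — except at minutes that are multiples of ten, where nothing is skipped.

00:01:37;03

Each 10-minute DF block holds 10 × 60 × 30 − 9 × 2 = 17982 frames. 2911 ÷ 17982 → 0 full blocks, remainder 2911.
Within the partial block the first minute is 1800 frames and each further minute 1798, so 1 further minute boundary passed. Total skipped labels = 18 × 0 + 2 × 1 = 2.
Non-drop label index = 2911 + 2 = 2913; at 30 labels/s that is 00:01:37:03, i.e. DF 00:01:37;03.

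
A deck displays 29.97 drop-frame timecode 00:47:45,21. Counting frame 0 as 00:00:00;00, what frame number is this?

As if non-drop at 30 labels/s: (0 × 3600 + 47 × 60 + 45) × 30 + 21 = 85971.
Minute boundaries passed: 47; those not divisible by 10: 47 − 4 = 43; dropped labels = 2 × 43 = 86.
Actual frame index = 85971 − 86 = 85885.

85885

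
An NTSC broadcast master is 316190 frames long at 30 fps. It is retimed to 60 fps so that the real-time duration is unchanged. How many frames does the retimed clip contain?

632380 frames

Frames at target rate = 316190 × (60) / (30) = 632380.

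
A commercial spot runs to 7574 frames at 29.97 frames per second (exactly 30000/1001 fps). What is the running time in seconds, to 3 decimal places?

252.719 seconds

Running time = 7574 × 1001/30000 = 3790787/15000 s ≈ 252.719 s.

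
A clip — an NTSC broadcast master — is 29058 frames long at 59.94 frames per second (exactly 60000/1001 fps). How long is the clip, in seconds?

Running time = 29058 / (60000/1001) = 484.7843 s.

484.7843 seconds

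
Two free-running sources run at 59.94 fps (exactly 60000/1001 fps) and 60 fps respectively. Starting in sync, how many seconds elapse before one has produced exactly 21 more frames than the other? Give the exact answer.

The gap grows by |60 − 60000/1001| = 60/1001 frames per second.
Time for a 21-frame gap: 21 ÷ (60/1001) = 350.35 s.

350.35 seconds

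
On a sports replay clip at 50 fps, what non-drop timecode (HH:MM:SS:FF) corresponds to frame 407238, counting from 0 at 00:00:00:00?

02:15:44:38

407238 ÷ 50 = 8144 full seconds, remainder 38 frames.
8144 s = 2 h 15 min 44 s.
Timecode: 02:15:44:38.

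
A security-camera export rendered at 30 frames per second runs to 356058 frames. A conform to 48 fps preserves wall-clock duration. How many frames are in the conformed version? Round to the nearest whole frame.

569693 frames

Frames at target rate = 356058 × (48) / (30) = 2848464/5 ≈ 569692.800.
Nearest whole frame: 569693.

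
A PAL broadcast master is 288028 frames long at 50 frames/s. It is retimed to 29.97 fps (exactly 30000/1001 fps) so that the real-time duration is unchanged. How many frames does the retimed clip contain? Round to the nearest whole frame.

172644 frames

Frames at target rate = 288028 × (30000/1001) / (50) = 13293600/77 ≈ 172644.156.
Nearest whole frame: 172644.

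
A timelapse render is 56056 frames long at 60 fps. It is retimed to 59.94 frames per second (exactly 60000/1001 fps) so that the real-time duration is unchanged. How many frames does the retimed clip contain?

56000 frames

Target frames = source frames × (target rate / source rate) = 56056 × (60000/1001)/(60) = 56056 × 1000/1001 = 56000.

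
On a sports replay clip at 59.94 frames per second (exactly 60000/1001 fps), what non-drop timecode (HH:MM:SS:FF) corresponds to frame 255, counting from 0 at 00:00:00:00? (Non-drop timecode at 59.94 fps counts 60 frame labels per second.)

255 ÷ 60 = 4 full seconds, remainder 15 frames.
4 s = 0 h 0 min 4 s.
Timecode: 00:00:04:15.

00:00:04:15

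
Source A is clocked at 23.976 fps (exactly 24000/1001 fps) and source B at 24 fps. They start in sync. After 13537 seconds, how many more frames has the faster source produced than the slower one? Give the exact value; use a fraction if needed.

324888/1001 frames

A emits 24000/1001 × 13537 = 324888000/1001 frames; B emits 24 × 13537 = 324888.
Difference = 324888/1001 frames (≈ 324.5634); B is ahead of A.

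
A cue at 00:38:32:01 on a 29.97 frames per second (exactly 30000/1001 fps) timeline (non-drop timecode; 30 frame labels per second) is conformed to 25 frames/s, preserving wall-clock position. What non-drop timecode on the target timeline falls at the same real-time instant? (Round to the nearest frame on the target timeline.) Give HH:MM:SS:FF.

Source frame index: (0×3600 + 38×60 + 32) × 30 + 1 = 69361.
Real time: 69361 / (30000/1001) = 69430361/30000 s.
Target frame: (69430361/30000) × (25) = 69430361/1200 ≈ 57858.634 → 57859.
At 25 labels/s: frame 57859 → 00:38:34:09.

00:38:34:09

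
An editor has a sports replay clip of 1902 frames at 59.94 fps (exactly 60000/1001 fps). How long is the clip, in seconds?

Running time = 1902 / (60000/1001) = 31.7317 s.

31.7317 seconds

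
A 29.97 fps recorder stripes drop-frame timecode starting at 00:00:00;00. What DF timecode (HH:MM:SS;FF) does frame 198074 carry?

Ten DF minutes hold 17982 frames, so frame 198074 lies in block 11 (frames 197802–215783) with 272 frames into that block.
The block's first minute is 1800 frames and the rest 1798 each; 272 frames reaches minute 0, so 11 × 18 + 0 × 2 = 198 labels have been skipped so far.
Adding those back, label number 198074 + 198 = 198272 at 30 labels/s is 6609 s + 2 f = 1 h 50 min 9 s frame 2, i.e. 01:50:09;02.

01:50:09;02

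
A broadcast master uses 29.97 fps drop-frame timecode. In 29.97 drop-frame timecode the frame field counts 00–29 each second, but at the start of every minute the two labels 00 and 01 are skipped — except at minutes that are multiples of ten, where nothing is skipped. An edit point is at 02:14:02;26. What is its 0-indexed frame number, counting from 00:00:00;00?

241044

Complete 10-minute blocks: 13, each 17982 frames → 233766.
Remaining 4 whole minutes in the current block: 1800 + 3 × 1798 = 7194 frames.
Within the current minute: 2 × 30 + 26 − 2 = 84 (labels ;00/;01 skipped at this minute). Total = 233766 + 7194 + 84 = 241044.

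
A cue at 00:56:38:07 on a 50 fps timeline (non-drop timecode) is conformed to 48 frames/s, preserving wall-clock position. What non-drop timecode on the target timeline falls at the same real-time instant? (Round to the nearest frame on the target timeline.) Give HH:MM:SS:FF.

00:56:38:07

Source frame index: (0×3600 + 56×60 + 38) × 50 + 7 = 169907.
Real time: 169907 / (50) = 169907/50 s.
Target frame: (169907/50) × (48) = 4077768/25 ≈ 163110.720 → 163111.
At 48 labels/s: frame 163111 → 00:56:38:07.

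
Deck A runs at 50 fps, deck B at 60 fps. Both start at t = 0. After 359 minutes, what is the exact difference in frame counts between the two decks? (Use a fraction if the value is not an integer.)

215400 frames

359 min = 21540 s.
A emits 50 × 21540 = 1077000 frames; B emits 60 × 21540 = 1292400.
Difference = 215400 frames; B is ahead of A.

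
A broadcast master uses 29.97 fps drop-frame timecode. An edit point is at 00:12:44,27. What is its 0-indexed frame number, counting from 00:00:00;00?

As if non-drop at 30 labels/s: (0 × 3600 + 12 × 60 + 44) × 30 + 27 = 22947.
Minute boundaries passed: 12; those not divisible by 10: 12 − 1 = 11; dropped labels = 2 × 11 = 22.
Actual frame index = 22947 − 22 = 22925.

22925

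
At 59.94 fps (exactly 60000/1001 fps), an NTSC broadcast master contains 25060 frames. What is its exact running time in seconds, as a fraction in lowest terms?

1254253/3000 seconds

Running time = 25060 ÷ (60000/1001) = 25060 × 1001/60000 = 1254253/3000 s.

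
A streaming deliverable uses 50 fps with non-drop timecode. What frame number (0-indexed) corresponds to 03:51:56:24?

frame 695824

Total seconds to the label: (3 × 3600 + 51 × 60 + 56) = 13916.
Frame index = 13916 × 50 + 24 = 695824.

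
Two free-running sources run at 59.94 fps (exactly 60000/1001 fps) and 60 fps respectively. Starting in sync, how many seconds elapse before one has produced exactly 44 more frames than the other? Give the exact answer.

11011/15 seconds

The gap grows by |60 − 60000/1001| = 60/1001 frames per second.
Time for a 44-frame gap: 44 ÷ (60/1001) = 11011/15 s.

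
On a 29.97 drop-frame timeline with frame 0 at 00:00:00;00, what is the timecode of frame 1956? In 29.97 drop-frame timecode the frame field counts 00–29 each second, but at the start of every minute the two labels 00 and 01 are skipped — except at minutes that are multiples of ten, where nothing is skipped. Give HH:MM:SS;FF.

Each 10-minute DF block holds 10 × 60 × 30 − 9 × 2 = 17982 frames. 1956 ÷ 17982 → 0 full blocks, remainder 1956.
Within the partial block the first minute is 1800 frames and each further minute 1798, so 1 further minute boundary passed. Total skipped labels = 18 × 0 + 2 × 1 = 2.
Non-drop label index = 1956 + 2 = 1958; at 30 labels/s that is 00:01:05:08, i.e. DF 00:01:05;08.

00:01:05;08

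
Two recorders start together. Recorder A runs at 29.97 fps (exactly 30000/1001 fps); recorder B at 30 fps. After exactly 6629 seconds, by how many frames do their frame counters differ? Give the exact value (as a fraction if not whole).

28410/143 frames

A emits 30000/1001 × 6629 = 28410000/143 frames; B emits 30 × 6629 = 198870.
Difference = 28410/143 frames (≈ 198.6713); B is ahead of A.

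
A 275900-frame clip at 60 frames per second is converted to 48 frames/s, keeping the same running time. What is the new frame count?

220720 frames

Target frames = source frames × (target rate / source rate) = 275900 × (48)/(60) = 275900 × 4/5 = 220720.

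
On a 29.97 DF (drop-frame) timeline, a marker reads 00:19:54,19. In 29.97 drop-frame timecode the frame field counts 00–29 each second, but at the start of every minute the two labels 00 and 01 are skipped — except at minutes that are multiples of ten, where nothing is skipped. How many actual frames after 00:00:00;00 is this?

Complete 10-minute blocks: 1, each 17982 frames → 17982.
Remaining 9 whole minutes in the current block: 1800 + 8 × 1798 = 16184 frames.
Within the current minute: 54 × 30 + 19 − 2 = 1637 (labels ;00/;01 skipped at this minute). Total = 17982 + 16184 + 1637 = 35803.

35803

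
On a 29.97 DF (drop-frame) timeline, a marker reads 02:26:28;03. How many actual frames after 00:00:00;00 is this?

263379

As if non-drop at 30 labels/s: (2 × 3600 + 26 × 60 + 28) × 30 + 3 = 263643.
Minute boundaries passed: 146; those not divisible by 10: 146 − 14 = 132; dropped labels = 2 × 132 = 264.
Actual frame index = 263643 − 264 = 263379.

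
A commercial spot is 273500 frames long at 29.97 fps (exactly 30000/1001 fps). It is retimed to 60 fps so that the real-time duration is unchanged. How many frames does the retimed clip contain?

547547 frames

Target frames = source frames × (target rate / source rate) = 273500 × (60)/(30000/1001) = 273500 × 1001/500 = 547547.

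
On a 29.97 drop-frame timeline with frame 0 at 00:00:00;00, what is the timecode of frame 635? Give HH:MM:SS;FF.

00:00:21;05

Each 10-minute DF block holds 10 × 60 × 30 − 9 × 2 = 17982 frames. 635 ÷ 17982 → 0 full blocks, remainder 635.
Within the partial block the first minute is 1800 frames and each further minute 1798, so 0 further minute boundaries passed. Total skipped labels = 18 × 0 + 2 × 0 = 0.
Non-drop label index = 635 + 0 = 635; at 30 labels/s that is 00:00:21:05, i.e. DF 00:00:21;05.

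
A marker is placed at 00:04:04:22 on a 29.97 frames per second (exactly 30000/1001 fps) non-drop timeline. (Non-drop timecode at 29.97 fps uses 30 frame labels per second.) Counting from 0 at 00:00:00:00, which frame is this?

Total seconds to the label: (0 × 3600 + 4 × 60 + 4) = 244.
Frame index = 244 × 30 + 22 = 7342.

7342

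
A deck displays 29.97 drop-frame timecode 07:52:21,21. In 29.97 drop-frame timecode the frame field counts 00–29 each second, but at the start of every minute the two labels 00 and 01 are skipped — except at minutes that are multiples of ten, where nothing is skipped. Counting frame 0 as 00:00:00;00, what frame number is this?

849401

As if non-drop at 30 labels/s: (7 × 3600 + 52 × 60 + 21) × 30 + 21 = 850251.
Minute boundaries passed: 472; those not divisible by 10: 472 − 47 = 425; dropped labels = 2 × 425 = 850.
Actual frame index = 850251 − 850 = 849401.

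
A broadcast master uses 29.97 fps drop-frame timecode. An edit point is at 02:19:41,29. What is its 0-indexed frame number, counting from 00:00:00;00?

251207

Complete 10-minute blocks: 13, each 17982 frames → 233766.
Remaining 9 whole minutes in the current block: 1800 + 8 × 1798 = 16184 frames.
Within the current minute: 41 × 30 + 29 − 2 = 1257 (labels ;00/;01 skipped at this minute). Total = 233766 + 16184 + 1257 = 251207.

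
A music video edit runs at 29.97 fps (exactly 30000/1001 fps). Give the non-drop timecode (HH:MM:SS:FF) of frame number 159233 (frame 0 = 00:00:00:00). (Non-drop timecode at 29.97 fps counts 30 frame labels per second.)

01:28:27:23

159233 ÷ 30 = 5307 full seconds, remainder 23 frames.
5307 s = 1 h 28 min 27 s.
Timecode: 01:28:27:23.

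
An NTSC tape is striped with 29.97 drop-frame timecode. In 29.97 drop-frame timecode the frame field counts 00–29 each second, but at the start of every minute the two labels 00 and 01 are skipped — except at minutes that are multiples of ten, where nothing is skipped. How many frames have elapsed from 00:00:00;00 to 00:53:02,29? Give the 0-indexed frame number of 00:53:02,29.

95393

Complete 10-minute blocks: 5, each 17982 frames → 89910.
Remaining 3 whole minutes in the current block: 1800 + 2 × 1798 = 5396 frames.
Within the current minute: 2 × 30 + 29 − 2 = 87 (labels ;00/;01 skipped at this minute). Total = 89910 + 5396 + 87 = 95393.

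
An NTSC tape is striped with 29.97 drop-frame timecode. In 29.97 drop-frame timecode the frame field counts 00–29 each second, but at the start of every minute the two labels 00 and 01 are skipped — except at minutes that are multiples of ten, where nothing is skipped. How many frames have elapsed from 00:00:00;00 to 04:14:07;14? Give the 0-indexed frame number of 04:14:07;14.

456966

As if non-drop at 30 labels/s: (4 × 3600 + 14 × 60 + 7) × 30 + 14 = 457424.
Minute boundaries passed: 254; those not divisible by 10: 254 − 25 = 229; dropped labels = 2 × 229 = 458.
Actual frame index = 457424 − 458 = 456966.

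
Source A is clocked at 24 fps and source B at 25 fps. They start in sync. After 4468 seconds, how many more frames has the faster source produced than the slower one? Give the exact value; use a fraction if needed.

A emits 24 × 4468 = 107232 frames; B emits 25 × 4468 = 111700.
Difference = 4468 frames; B is ahead of A.

4468 frames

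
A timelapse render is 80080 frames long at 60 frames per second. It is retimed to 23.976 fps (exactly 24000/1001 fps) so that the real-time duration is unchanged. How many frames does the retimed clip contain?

Target frames = source frames × (target rate / source rate) = 80080 × (24000/1001)/(60) = 80080 × 400/1001 = 32000.

32000 frames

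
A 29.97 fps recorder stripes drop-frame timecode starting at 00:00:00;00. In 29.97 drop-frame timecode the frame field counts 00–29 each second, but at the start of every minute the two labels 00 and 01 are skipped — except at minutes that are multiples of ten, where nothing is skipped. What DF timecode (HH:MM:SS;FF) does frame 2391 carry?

00:01:19;23

Ten DF minutes hold 17982 frames, so frame 2391 lies in block 0 (frames 0–17981) with 2391 frames into that block.
The block's first minute is 1800 frames and the rest 1798 each; 2391 frames reaches minute 1, so 0 × 18 + 1 × 2 = 2 labels have been skipped so far.
Adding those back, label number 2391 + 2 = 2393 at 30 labels/s is 79 s + 23 f = 0 h 1 min 19 s frame 23, i.e. 00:01:19;23.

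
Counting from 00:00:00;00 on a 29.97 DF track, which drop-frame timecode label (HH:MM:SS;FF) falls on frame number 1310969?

12:09:02;23

Each 10-minute DF block holds 10 × 60 × 30 − 9 × 2 = 17982 frames. 1310969 ÷ 17982 → 72 full blocks, remainder 16265.
Within the partial block the first minute is 1800 frames and each further minute 1798, so 9 further minute boundaries passed. Total skipped labels = 18 × 72 + 2 × 9 = 1314.
Non-drop label index = 1310969 + 1314 = 1312283; at 30 labels/s that is 12:09:02:23, i.e. DF 12:09:02;23.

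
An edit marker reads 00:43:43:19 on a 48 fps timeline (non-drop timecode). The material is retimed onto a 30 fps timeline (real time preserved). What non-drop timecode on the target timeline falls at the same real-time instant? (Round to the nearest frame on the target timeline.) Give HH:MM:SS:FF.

00:43:43:12

Source frame index: (0×3600 + 43×60 + 43) × 48 + 19 = 125923.
Real time: 125923 / (48) = 125923/48 s.
Target frame: (125923/48) × (30) = 629615/8 ≈ 78701.875 → 78702.
At 30 labels/s: frame 78702 → 00:43:43:12.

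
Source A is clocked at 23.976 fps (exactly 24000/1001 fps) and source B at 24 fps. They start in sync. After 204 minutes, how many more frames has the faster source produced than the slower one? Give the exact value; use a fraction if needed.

204 min = 12240 s.
A emits 24000/1001 × 12240 = 293760000/1001 frames; B emits 24 × 12240 = 293760.
Difference = 293760/1001 frames (≈ 293.4665); B is ahead of A.

293760/1001 frames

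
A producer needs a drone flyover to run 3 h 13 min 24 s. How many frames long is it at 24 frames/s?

3 h 13 min 24 s = 11604 s.
Frames = 11604 × 24 = 278496.

278496 frames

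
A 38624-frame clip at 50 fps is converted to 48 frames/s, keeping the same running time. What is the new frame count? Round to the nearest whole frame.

Frames at target rate = 38624 × (48) / (50) = 926976/25 ≈ 37079.040.
Nearest whole frame: 37079.

37079 frames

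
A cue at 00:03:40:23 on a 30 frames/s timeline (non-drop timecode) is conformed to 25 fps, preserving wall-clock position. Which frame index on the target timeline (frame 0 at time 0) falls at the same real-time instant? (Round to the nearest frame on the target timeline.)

Source frame index: (0×3600 + 3×60 + 40) × 30 + 23 = 6623.
Real time: 6623 / (30) = 6623/30 s.
Target frame: (6623/30) × (25) = 33115/6 ≈ 5519.167 → 5519.

frame 5519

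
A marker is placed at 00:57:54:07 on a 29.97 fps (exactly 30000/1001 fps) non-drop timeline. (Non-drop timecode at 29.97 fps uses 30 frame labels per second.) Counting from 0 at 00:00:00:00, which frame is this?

Total seconds to the label: (0 × 3600 + 57 × 60 + 54) = 3474.
Frame index = 3474 × 30 + 7 = 104227.

104227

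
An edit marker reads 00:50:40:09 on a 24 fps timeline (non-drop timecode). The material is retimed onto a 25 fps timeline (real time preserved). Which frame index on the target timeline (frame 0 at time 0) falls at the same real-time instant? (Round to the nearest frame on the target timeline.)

frame 76009

Source frame index: (0×3600 + 50×60 + 40) × 24 + 9 = 72969.
Real time: 72969 / (24) = 24323/8 s.
Target frame: (24323/8) × (25) = 608075/8 ≈ 76009.375 → 76009.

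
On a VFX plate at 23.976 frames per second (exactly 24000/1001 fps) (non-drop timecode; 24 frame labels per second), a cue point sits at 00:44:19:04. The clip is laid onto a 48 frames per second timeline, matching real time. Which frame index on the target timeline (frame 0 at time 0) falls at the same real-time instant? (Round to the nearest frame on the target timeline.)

frame 127768

Source frame index: (0×3600 + 44×60 + 19) × 24 + 4 = 63820.
Real time: 63820 / (24000/1001) = 3194191/1200 s.
Target frame: (3194191/1200) × (48) = 3194191/25 ≈ 127767.640 → 127768.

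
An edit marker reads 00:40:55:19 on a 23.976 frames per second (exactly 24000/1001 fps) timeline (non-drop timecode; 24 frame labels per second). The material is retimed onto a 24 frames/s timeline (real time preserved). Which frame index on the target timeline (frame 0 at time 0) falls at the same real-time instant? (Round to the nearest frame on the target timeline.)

Source frame index: (0×3600 + 40×60 + 55) × 24 + 19 = 58939.
Real time: 58939 / (24000/1001) = 58997939/24000 s.
Target frame: (58997939/24000) × (24) = 58997939/1000 ≈ 58997.939 → 58998.

frame 58998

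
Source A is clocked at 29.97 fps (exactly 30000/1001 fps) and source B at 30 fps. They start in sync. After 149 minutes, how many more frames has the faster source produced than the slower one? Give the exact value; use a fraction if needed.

268200/1001 frames

149 min = 8940 s.
A emits 30000/1001 × 8940 = 268200000/1001 frames; B emits 30 × 8940 = 268200.
Difference = 268200/1001 frames (≈ 267.9321); B is ahead of A.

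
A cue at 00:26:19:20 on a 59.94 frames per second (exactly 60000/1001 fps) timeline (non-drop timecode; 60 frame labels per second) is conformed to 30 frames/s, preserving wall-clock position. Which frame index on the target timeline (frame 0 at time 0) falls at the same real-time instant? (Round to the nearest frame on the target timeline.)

frame 47427

Source frame index: (0×3600 + 26×60 + 19) × 60 + 20 = 94760.
Real time: 94760 / (60000/1001) = 2371369/1500 s.
Target frame: (2371369/1500) × (30) = 2371369/50 ≈ 47427.380 → 47427.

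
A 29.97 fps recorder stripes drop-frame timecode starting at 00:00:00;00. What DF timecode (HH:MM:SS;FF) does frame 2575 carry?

Ten DF minutes hold 17982 frames, so frame 2575 lies in block 0 (frames 0–17981) with 2575 frames into that block.
The block's first minute is 1800 frames and the rest 1798 each; 2575 frames reaches minute 1, so 0 × 18 + 1 × 2 = 2 labels have been skipped so far.
Adding those back, label number 2575 + 2 = 2577 at 30 labels/s is 85 s + 27 f = 0 h 1 min 25 s frame 27, i.e. 00:01:25;27.

00:01:25;27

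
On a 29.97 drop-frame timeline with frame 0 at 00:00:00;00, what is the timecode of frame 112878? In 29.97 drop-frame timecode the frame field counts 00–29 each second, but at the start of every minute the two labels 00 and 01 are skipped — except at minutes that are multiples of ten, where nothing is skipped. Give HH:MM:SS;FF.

01:02:46;10

Each 10-minute DF block holds 10 × 60 × 30 − 9 × 2 = 17982 frames. 112878 ÷ 17982 → 6 full blocks, remainder 4986.
Within the partial block the first minute is 1800 frames and each further minute 1798, so 2 further minute boundaries passed. Total skipped labels = 18 × 6 + 2 × 2 = 112.
Non-drop label index = 112878 + 112 = 112990; at 30 labels/s that is 01:02:46:10, i.e. DF 01:02:46;10.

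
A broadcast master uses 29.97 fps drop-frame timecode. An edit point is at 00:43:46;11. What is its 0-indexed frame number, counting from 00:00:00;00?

As if non-drop at 30 labels/s: (0 × 3600 + 43 × 60 + 46) × 30 + 11 = 78791.
Minute boundaries passed: 43; those not divisible by 10: 43 − 4 = 39; dropped labels = 2 × 39 = 78.
Actual frame index = 78791 − 78 = 78713.

78713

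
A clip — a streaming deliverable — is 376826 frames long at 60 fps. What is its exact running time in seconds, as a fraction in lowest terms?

188413/30 seconds

Running time = 376826 ÷ (60) = 376826 × 1/60 = 188413/30 s.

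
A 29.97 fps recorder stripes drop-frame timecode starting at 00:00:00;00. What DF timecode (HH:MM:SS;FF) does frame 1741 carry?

Ten DF minutes hold 17982 frames, so frame 1741 lies in block 0 (frames 0–17981) with 1741 frames into that block.
The block's first minute is 1800 frames and the rest 1798 each; 1741 frames reaches minute 0, so 0 × 18 + 0 × 2 = 0 labels have been skipped so far.
Adding those back, label number 1741 + 0 = 1741 at 30 labels/s is 58 s + 1 f = 0 h 0 min 58 s frame 1, i.e. 00:00:58;01.

00:00:58;01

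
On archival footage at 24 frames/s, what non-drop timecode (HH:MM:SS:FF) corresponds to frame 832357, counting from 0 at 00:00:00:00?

09:38:01:13

832357 ÷ 24 = 34681 full seconds, remainder 13 frames.
34681 s = 9 h 38 min 1 s.
Timecode: 09:38:01:13.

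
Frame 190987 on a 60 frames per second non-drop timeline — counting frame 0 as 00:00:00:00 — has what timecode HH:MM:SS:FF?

00:53:03:07

190987 ÷ 60 = 3183 full seconds, remainder 7 frames.
3183 s = 0 h 53 min 3 s.
Timecode: 00:53:03:07.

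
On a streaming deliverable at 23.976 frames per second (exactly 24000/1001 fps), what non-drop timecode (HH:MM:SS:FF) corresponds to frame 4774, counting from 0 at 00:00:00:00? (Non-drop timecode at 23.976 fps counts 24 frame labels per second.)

4774 ÷ 24 = 198 full seconds, remainder 22 frames.
198 s = 0 h 3 min 18 s.
Timecode: 00:03:18:22.

00:03:18:22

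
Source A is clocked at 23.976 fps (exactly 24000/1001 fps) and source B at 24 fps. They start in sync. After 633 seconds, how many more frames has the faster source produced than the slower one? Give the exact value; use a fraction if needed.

15192/1001 frames

A emits 24000/1001 × 633 = 15192000/1001 frames; B emits 24 × 633 = 15192.
Difference = 15192/1001 frames (≈ 15.1768); B is ahead of A.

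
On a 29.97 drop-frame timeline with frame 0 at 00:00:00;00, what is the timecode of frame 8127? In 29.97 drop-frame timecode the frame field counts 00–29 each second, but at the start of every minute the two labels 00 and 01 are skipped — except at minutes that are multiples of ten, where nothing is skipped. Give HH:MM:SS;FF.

00:04:31;05

Ten DF minutes hold 17982 frames, so frame 8127 lies in block 0 (frames 0–17981) with 8127 frames into that block.
The block's first minute is 1800 frames and the rest 1798 each; 8127 frames reaches minute 4, so 0 × 18 + 4 × 2 = 8 labels have been skipped so far.
Adding those back, label number 8127 + 8 = 8135 at 30 labels/s is 271 s + 5 f = 0 h 4 min 31 s frame 5, i.e. 00:04:31;05.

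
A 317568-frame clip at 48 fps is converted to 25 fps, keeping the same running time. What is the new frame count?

165400 frames

Target frames = source frames × (target rate / source rate) = 317568 × (25)/(48) = 317568 × 25/48 = 165400.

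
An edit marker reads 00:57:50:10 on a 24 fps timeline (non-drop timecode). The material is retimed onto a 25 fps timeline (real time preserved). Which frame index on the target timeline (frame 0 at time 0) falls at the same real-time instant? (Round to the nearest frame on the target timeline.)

frame 86760

Source frame index: (0×3600 + 57×60 + 50) × 24 + 10 = 83290.
Real time: 83290 / (24) = 41645/12 s.
Target frame: (41645/12) × (25) = 1041125/12 ≈ 86760.417 → 86760.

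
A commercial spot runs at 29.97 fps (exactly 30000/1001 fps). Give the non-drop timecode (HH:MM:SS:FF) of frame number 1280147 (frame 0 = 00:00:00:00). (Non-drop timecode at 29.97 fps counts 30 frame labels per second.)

1280147 ÷ 30 = 42671 full seconds, remainder 17 frames.
42671 s = 11 h 51 min 11 s.
Timecode: 11:51:11:17.

11:51:11:17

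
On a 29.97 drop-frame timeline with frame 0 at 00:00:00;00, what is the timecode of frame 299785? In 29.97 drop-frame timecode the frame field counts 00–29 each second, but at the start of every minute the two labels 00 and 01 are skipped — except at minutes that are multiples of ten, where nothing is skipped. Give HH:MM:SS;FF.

Each 10-minute DF block holds 10 × 60 × 30 − 9 × 2 = 17982 frames. 299785 ÷ 17982 → 16 full blocks, remainder 12073.
Within the partial block the first minute is 1800 frames and each further minute 1798, so 6 further minute boundaries passed. Total skipped labels = 18 × 16 + 2 × 6 = 300.
Non-drop label index = 299785 + 300 = 300085; at 30 labels/s that is 02:46:42:25, i.e. DF 02:46:42;25.

02:46:42;25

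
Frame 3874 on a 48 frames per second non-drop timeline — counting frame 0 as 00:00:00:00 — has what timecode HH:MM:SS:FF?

00:01:20:34

3874 ÷ 48 = 80 full seconds, remainder 34 frames.
80 s = 0 h 1 min 20 s.
Timecode: 00:01:20:34.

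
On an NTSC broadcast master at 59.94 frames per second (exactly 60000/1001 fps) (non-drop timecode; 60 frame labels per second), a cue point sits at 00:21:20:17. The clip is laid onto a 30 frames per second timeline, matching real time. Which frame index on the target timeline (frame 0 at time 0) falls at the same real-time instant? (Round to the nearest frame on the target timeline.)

frame 38447

Source frame index: (0×3600 + 21×60 + 20) × 60 + 17 = 76817.
Real time: 76817 / (60000/1001) = 76893817/60000 s.
Target frame: (76893817/60000) × (30) = 76893817/2000 ≈ 38446.908 → 38447.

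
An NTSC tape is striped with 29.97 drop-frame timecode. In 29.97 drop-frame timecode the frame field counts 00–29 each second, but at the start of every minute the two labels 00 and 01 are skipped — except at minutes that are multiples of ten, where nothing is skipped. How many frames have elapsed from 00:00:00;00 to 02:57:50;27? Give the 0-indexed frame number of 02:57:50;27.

319807

As if non-drop at 30 labels/s: (2 × 3600 + 57 × 60 + 50) × 30 + 27 = 320127.
Minute boundaries passed: 177; those not divisible by 10: 177 − 17 = 160; dropped labels = 2 × 160 = 320.
Actual frame index = 320127 − 320 = 319807.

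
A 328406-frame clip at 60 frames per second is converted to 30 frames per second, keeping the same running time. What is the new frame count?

Target frames = source frames × (target rate / source rate) = 328406 × (30)/(60) = 328406 × 1/2 = 164203.

164203 frames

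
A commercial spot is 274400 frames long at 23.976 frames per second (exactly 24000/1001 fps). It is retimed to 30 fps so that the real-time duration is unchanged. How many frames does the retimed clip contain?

Target frames = source frames × (target rate / source rate) = 274400 × (30)/(24000/1001) = 274400 × 1001/800 = 343343.

343343 frames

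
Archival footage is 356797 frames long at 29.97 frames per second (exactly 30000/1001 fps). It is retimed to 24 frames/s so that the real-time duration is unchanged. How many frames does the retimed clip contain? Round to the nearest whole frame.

285723 frames

Frames at target rate = 356797 × (24) / (30000/1001) = 357153797/1250 ≈ 285723.038.
Nearest whole frame: 285723.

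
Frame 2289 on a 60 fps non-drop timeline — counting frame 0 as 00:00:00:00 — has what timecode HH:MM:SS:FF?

00:00:38:09

2289 ÷ 60 = 38 full seconds, remainder 9 frames.
38 s = 0 h 0 min 38 s.
Timecode: 00:00:38:09.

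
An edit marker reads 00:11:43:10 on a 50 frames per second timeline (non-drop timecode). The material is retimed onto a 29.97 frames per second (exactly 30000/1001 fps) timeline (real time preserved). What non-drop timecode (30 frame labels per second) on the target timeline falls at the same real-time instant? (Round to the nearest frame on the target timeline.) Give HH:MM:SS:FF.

Source frame index: (0×3600 + 11×60 + 43) × 50 + 10 = 35160.
Real time: 35160 / (50) = 3516/5 s.
Target frame: (3516/5) × (30000/1001) = 21096000/1001 ≈ 21074.925 → 21075.
At 30 labels/s: frame 21075 → 00:11:42:15.

00:11:42:15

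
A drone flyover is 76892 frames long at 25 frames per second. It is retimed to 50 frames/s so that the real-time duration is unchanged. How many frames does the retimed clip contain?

Frames at target rate = 76892 × (50) / (25) = 153784.

153784 frames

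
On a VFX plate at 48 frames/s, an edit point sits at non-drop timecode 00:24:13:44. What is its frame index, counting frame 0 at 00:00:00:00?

Total seconds to the label: (0 × 3600 + 24 × 60 + 13) = 1453.
Frame index = 1453 × 48 + 44 = 69788.

frame 69788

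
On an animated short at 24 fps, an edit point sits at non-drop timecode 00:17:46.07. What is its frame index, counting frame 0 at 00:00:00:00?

Total seconds to the label: (0 × 3600 + 17 × 60 + 46) = 1066.
Frame index = 1066 × 24 + 7 = 25591.

25591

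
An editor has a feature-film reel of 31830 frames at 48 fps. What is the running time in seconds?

Running time = 31830 / (48) = 663.125 s.

663.125 seconds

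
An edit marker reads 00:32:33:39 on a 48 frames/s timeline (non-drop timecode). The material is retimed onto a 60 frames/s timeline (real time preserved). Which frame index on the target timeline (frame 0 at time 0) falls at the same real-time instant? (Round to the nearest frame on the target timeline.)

frame 117229

Source frame index: (0×3600 + 32×60 + 33) × 48 + 39 = 93783.
Real time: 93783 / (48) = 31261/16 s.
Target frame: (31261/16) × (60) = 468915/4 ≈ 117228.750 → 117229.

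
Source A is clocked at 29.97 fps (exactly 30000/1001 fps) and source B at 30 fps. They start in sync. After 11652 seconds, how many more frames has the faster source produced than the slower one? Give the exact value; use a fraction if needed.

349560/1001 frames

A emits 30000/1001 × 11652 = 349560000/1001 frames; B emits 30 × 11652 = 349560.
Difference = 349560/1001 frames (≈ 349.2108); B is ahead of A.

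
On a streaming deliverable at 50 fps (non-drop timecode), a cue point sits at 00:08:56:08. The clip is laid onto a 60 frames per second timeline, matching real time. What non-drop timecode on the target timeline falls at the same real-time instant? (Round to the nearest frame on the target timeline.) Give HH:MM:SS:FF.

Source frame index: (0×3600 + 8×60 + 56) × 50 + 8 = 26808.
Real time: 26808 / (50) = 13404/25 s.
Target frame: (13404/25) × (60) = 160848/5 ≈ 32169.600 → 32170.
At 60 labels/s: frame 32170 → 00:08:56:10.

00:08:56:10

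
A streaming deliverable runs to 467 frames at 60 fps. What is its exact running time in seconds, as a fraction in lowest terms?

467/60 seconds

Running time = 467 ÷ (60) = 467 × 1/60 = 467/60 s.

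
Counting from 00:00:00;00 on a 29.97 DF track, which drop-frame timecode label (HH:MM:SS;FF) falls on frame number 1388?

00:00:46;08

Each 10-minute DF block holds 10 × 60 × 30 − 9 × 2 = 17982 frames. 1388 ÷ 17982 → 0 full blocks, remainder 1388.
Within the partial block the first minute is 1800 frames and each further minute 1798, so 0 further minute boundaries passed. Total skipped labels = 18 × 0 + 2 × 0 = 0.
Non-drop label index = 1388 + 0 = 1388; at 30 labels/s that is 00:00:46:08, i.e. DF 00:00:46;08.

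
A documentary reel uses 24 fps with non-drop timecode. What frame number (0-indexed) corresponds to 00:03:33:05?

Total seconds to the label: (0 × 3600 + 3 × 60 + 33) = 213.
Frame index = 213 × 24 + 5 = 5117.

5117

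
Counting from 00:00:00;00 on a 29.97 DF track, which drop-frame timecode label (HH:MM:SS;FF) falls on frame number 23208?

Ten DF minutes hold 17982 frames, so frame 23208 lies in block 1 (frames 17982–35963) with 5226 frames into that block.
The block's first minute is 1800 frames and the rest 1798 each; 5226 frames reaches minute 2, so 1 × 18 + 2 × 2 = 22 labels have been skipped so far.
Adding those back, label number 23208 + 22 = 23230 at 30 labels/s is 774 s + 10 f = 0 h 12 min 54 s frame 10, i.e. 00:12:54;10.

00:12:54;10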